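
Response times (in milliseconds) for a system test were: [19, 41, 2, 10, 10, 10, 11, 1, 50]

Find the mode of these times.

10

Step 1: Count the frequency of each value:
  1: appears 1 time(s)
  2: appears 1 time(s)
  10: appears 3 time(s)
  11: appears 1 time(s)
  19: appears 1 time(s)
  41: appears 1 time(s)
  50: appears 1 time(s)
Step 2: The value 10 appears most frequently (3 times).
Step 3: Mode = 10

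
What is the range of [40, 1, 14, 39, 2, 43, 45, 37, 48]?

47

Step 1: Identify the maximum value: max = 48
Step 2: Identify the minimum value: min = 1
Step 3: Range = max - min = 48 - 1 = 47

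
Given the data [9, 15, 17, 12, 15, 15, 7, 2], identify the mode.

15

Step 1: Count the frequency of each value:
  2: appears 1 time(s)
  7: appears 1 time(s)
  9: appears 1 time(s)
  12: appears 1 time(s)
  15: appears 3 time(s)
  17: appears 1 time(s)
Step 2: The value 15 appears most frequently (3 times).
Step 3: Mode = 15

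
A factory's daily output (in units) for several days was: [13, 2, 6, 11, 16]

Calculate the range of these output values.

14

Step 1: Identify the maximum value: max = 16
Step 2: Identify the minimum value: min = 2
Step 3: Range = max - min = 16 - 2 = 14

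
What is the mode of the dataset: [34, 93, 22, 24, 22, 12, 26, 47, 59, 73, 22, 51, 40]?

22

Step 1: Count the frequency of each value:
  12: appears 1 time(s)
  22: appears 3 time(s)
  24: appears 1 time(s)
  26: appears 1 time(s)
  34: appears 1 time(s)
  40: appears 1 time(s)
  47: appears 1 time(s)
  51: appears 1 time(s)
  59: appears 1 time(s)
  73: appears 1 time(s)
  93: appears 1 time(s)
Step 2: The value 22 appears most frequently (3 times).
Step 3: Mode = 22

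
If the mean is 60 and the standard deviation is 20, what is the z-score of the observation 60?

0

Step 1: Recall the z-score formula: z = (x - mu) / sigma
Step 2: Substitute values: z = (60 - 60) / 20
Step 3: z = 0 / 20 = 0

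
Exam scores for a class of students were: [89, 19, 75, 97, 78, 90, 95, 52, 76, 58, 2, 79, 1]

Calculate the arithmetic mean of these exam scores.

62.3846

Step 1: Sum all values: 89 + 19 + 75 + 97 + 78 + 90 + 95 + 52 + 76 + 58 + 2 + 79 + 1 = 811
Step 2: Count the number of values: n = 13
Step 3: Mean = sum / n = 811 / 13 = 62.3846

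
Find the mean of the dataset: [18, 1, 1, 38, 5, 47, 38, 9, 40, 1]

19.8

Step 1: Sum all values: 18 + 1 + 1 + 38 + 5 + 47 + 38 + 9 + 40 + 1 = 198
Step 2: Count the number of values: n = 10
Step 3: Mean = sum / n = 198 / 10 = 19.8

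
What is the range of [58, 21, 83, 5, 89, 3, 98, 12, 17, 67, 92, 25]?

95

Step 1: Identify the maximum value: max = 98
Step 2: Identify the minimum value: min = 3
Step 3: Range = max - min = 98 - 3 = 95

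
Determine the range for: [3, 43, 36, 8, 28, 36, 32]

40

Step 1: Identify the maximum value: max = 43
Step 2: Identify the minimum value: min = 3
Step 3: Range = max - min = 43 - 3 = 40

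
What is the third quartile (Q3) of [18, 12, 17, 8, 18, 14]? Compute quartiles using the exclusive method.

18

Step 1: Sort the data: [8, 12, 14, 17, 18, 18]
Step 2: n = 6
Step 3: Using the exclusive quartile method:
  Q1 = 11
  Q2 (median) = 15.5
  Q3 = 18
  IQR = Q3 - Q1 = 18 - 11 = 7
Step 4: Q3 = 18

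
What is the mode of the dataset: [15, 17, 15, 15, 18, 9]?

15

Step 1: Count the frequency of each value:
  9: appears 1 time(s)
  15: appears 3 time(s)
  17: appears 1 time(s)
  18: appears 1 time(s)
Step 2: The value 15 appears most frequently (3 times).
Step 3: Mode = 15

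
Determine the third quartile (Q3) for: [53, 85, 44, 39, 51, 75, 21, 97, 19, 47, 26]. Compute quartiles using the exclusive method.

75

Step 1: Sort the data: [19, 21, 26, 39, 44, 47, 51, 53, 75, 85, 97]
Step 2: n = 11
Step 3: Using the exclusive quartile method:
  Q1 = 26
  Q2 (median) = 47
  Q3 = 75
  IQR = Q3 - Q1 = 75 - 26 = 49
Step 4: Q3 = 75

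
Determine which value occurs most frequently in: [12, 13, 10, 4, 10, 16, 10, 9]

10

Step 1: Count the frequency of each value:
  4: appears 1 time(s)
  9: appears 1 time(s)
  10: appears 3 time(s)
  12: appears 1 time(s)
  13: appears 1 time(s)
  16: appears 1 time(s)
Step 2: The value 10 appears most frequently (3 times).
Step 3: Mode = 10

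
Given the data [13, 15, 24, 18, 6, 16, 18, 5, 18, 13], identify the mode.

18

Step 1: Count the frequency of each value:
  5: appears 1 time(s)
  6: appears 1 time(s)
  13: appears 2 time(s)
  15: appears 1 time(s)
  16: appears 1 time(s)
  18: appears 3 time(s)
  24: appears 1 time(s)
Step 2: The value 18 appears most frequently (3 times).
Step 3: Mode = 18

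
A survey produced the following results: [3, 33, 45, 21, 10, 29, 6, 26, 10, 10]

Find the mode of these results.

10

Step 1: Count the frequency of each value:
  3: appears 1 time(s)
  6: appears 1 time(s)
  10: appears 3 time(s)
  21: appears 1 time(s)
  26: appears 1 time(s)
  29: appears 1 time(s)
  33: appears 1 time(s)
  45: appears 1 time(s)
Step 2: The value 10 appears most frequently (3 times).
Step 3: Mode = 10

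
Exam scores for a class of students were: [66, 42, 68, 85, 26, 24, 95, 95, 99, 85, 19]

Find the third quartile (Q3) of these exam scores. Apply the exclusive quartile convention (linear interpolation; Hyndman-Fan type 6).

95

Step 1: Sort the data: [19, 24, 26, 42, 66, 68, 85, 85, 95, 95, 99]
Step 2: n = 11
Step 3: Using the exclusive quartile method:
  Q1 = 26
  Q2 (median) = 68
  Q3 = 95
  IQR = Q3 - Q1 = 95 - 26 = 69
Step 4: Q3 = 95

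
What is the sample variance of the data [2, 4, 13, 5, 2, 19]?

48.3

Step 1: Compute the mean: (2 + 4 + 13 + 5 + 2 + 19) / 6 = 7.5
Step 2: Compute squared deviations from the mean:
  (2 - 7.5)^2 = 30.25
  (4 - 7.5)^2 = 12.25
  (13 - 7.5)^2 = 30.25
  (5 - 7.5)^2 = 6.25
  (2 - 7.5)^2 = 30.25
  (19 - 7.5)^2 = 132.25
Step 3: Sum of squared deviations = 241.5
Step 4: Sample variance = 241.5 / 5 = 48.3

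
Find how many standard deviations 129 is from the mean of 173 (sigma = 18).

-2.4444

Step 1: Recall the z-score formula: z = (x - mu) / sigma
Step 2: Substitute values: z = (129 - 173) / 18
Step 3: z = -44 / 18 = -2.4444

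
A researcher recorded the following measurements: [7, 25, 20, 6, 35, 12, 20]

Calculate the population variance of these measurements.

92.4082

Step 1: Compute the mean: (7 + 25 + 20 + 6 + 35 + 12 + 20) / 7 = 17.8571
Step 2: Compute squared deviations from the mean:
  (7 - 17.8571)^2 = 117.8776
  (25 - 17.8571)^2 = 51.0204
  (20 - 17.8571)^2 = 4.5918
  (6 - 17.8571)^2 = 140.5918
  (35 - 17.8571)^2 = 293.8776
  (12 - 17.8571)^2 = 34.3061
  (20 - 17.8571)^2 = 4.5918
Step 3: Sum of squared deviations = 646.8571
Step 4: Population variance = 646.8571 / 7 = 92.4082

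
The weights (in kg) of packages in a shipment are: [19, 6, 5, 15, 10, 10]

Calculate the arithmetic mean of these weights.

10.8333

Step 1: Sum all values: 19 + 6 + 5 + 15 + 10 + 10 = 65
Step 2: Count the number of values: n = 6
Step 3: Mean = sum / n = 65 / 6 = 10.8333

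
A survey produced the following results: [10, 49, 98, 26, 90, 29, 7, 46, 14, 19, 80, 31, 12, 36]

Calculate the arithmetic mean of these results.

39.0714

Step 1: Sum all values: 10 + 49 + 98 + 26 + 90 + 29 + 7 + 46 + 14 + 19 + 80 + 31 + 12 + 36 = 547
Step 2: Count the number of values: n = 14
Step 3: Mean = sum / n = 547 / 14 = 39.0714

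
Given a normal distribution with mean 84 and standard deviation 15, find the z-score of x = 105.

1.4

Step 1: Recall the z-score formula: z = (x - mu) / sigma
Step 2: Substitute values: z = (105 - 84) / 15
Step 3: z = 21 / 15 = 1.4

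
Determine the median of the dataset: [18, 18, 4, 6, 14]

14

Step 1: Sort the data in ascending order: [4, 6, 14, 18, 18]
Step 2: The number of values is n = 5.
Step 3: Since n is odd, the median is the middle value at position 3: 14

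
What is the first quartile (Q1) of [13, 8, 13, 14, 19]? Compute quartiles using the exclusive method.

10.5

Step 1: Sort the data: [8, 13, 13, 14, 19]
Step 2: n = 5
Step 3: Using the exclusive quartile method:
  Q1 = 10.5
  Q2 (median) = 13
  Q3 = 16.5
  IQR = Q3 - Q1 = 16.5 - 10.5 = 6
Step 4: Q1 = 10.5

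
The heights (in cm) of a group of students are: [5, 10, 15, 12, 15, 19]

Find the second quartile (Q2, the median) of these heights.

13.5

Step 1: Sort the data: [5, 10, 12, 15, 15, 19]
Step 2: n = 6
Step 3: Q2 is the median. Since n is even, it is the average of the values at positions 3 and 4:
  Q2 = (12 + 15) / 2 = 13.5
Step 4: Q2 = 13.5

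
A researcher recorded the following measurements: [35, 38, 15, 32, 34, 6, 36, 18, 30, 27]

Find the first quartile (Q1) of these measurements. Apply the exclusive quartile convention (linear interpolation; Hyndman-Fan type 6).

17.25

Step 1: Sort the data: [6, 15, 18, 27, 30, 32, 34, 35, 36, 38]
Step 2: n = 10
Step 3: Using the exclusive quartile method:
  Q1 = 17.25
  Q2 (median) = 31
  Q3 = 35.25
  IQR = Q3 - Q1 = 35.25 - 17.25 = 18
Step 4: Q1 = 17.25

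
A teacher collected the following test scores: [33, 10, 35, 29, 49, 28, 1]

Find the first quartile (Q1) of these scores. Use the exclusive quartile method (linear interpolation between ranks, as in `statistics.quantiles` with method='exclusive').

10

Step 1: Sort the data: [1, 10, 28, 29, 33, 35, 49]
Step 2: n = 7
Step 3: Using the exclusive quartile method:
  Q1 = 10
  Q2 (median) = 29
  Q3 = 35
  IQR = Q3 - Q1 = 35 - 10 = 25
Step 4: Q1 = 10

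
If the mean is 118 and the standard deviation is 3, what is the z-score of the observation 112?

-2

Step 1: Recall the z-score formula: z = (x - mu) / sigma
Step 2: Substitute values: z = (112 - 118) / 3
Step 3: z = -6 / 3 = -2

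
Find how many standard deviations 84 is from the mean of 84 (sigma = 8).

0

Step 1: Recall the z-score formula: z = (x - mu) / sigma
Step 2: Substitute values: z = (84 - 84) / 8
Step 3: z = 0 / 8 = 0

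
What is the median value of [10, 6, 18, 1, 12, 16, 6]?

10

Step 1: Sort the data in ascending order: [1, 6, 6, 10, 12, 16, 18]
Step 2: The number of values is n = 7.
Step 3: Since n is odd, the median is the middle value at position 4: 10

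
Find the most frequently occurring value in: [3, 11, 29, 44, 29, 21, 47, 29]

29

Step 1: Count the frequency of each value:
  3: appears 1 time(s)
  11: appears 1 time(s)
  21: appears 1 time(s)
  29: appears 3 time(s)
  44: appears 1 time(s)
  47: appears 1 time(s)
Step 2: The value 29 appears most frequently (3 times).
Step 3: Mode = 29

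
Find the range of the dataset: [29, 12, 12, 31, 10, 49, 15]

39

Step 1: Identify the maximum value: max = 49
Step 2: Identify the minimum value: min = 10
Step 3: Range = max - min = 49 - 10 = 39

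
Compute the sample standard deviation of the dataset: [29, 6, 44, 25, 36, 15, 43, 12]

14.3403

Step 1: Compute the mean: 26.25
Step 2: Sum of squared deviations from the mean: 1439.5
Step 3: Sample variance = 1439.5 / 7 = 205.6429
Step 4: Standard deviation = sqrt(205.6429) = 14.3403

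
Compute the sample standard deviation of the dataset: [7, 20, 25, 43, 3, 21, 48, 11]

16.2019

Step 1: Compute the mean: 22.25
Step 2: Sum of squared deviations from the mean: 1837.5
Step 3: Sample variance = 1837.5 / 7 = 262.5
Step 4: Standard deviation = sqrt(262.5) = 16.2019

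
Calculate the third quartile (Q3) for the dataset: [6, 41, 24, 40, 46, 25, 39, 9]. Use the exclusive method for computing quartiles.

40.75

Step 1: Sort the data: [6, 9, 24, 25, 39, 40, 41, 46]
Step 2: n = 8
Step 3: Using the exclusive quartile method:
  Q1 = 12.75
  Q2 (median) = 32
  Q3 = 40.75
  IQR = Q3 - Q1 = 40.75 - 12.75 = 28
Step 4: Q3 = 40.75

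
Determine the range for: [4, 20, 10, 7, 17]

16

Step 1: Identify the maximum value: max = 20
Step 2: Identify the minimum value: min = 4
Step 3: Range = max - min = 20 - 4 = 16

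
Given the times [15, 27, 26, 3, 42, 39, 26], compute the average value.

25.4286

Step 1: Sum all values: 15 + 27 + 26 + 3 + 42 + 39 + 26 = 178
Step 2: Count the number of values: n = 7
Step 3: Mean = sum / n = 178 / 7 = 25.4286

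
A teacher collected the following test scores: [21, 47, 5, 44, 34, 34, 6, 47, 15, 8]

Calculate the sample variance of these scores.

293.8778

Step 1: Compute the mean: (21 + 47 + 5 + 44 + 34 + 34 + 6 + 47 + 15 + 8) / 10 = 26.1
Step 2: Compute squared deviations from the mean:
  (21 - 26.1)^2 = 26.01
  (47 - 26.1)^2 = 436.81
  (5 - 26.1)^2 = 445.21
  (44 - 26.1)^2 = 320.41
  (34 - 26.1)^2 = 62.41
  (34 - 26.1)^2 = 62.41
  (6 - 26.1)^2 = 404.01
  (47 - 26.1)^2 = 436.81
  (15 - 26.1)^2 = 123.21
  (8 - 26.1)^2 = 327.61
Step 3: Sum of squared deviations = 2644.9
Step 4: Sample variance = 2644.9 / 9 = 293.8778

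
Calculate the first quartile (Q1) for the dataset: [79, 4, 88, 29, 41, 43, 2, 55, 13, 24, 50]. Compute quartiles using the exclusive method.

13

Step 1: Sort the data: [2, 4, 13, 24, 29, 41, 43, 50, 55, 79, 88]
Step 2: n = 11
Step 3: Using the exclusive quartile method:
  Q1 = 13
  Q2 (median) = 41
  Q3 = 55
  IQR = Q3 - Q1 = 55 - 13 = 42
Step 4: Q1 = 13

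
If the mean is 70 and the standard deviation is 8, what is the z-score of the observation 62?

-1

Step 1: Recall the z-score formula: z = (x - mu) / sigma
Step 2: Substitute values: z = (62 - 70) / 8
Step 3: z = -8 / 8 = -1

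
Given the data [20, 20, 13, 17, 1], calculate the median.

17

Step 1: Sort the data in ascending order: [1, 13, 17, 20, 20]
Step 2: The number of values is n = 5.
Step 3: Since n is odd, the median is the middle value at position 3: 17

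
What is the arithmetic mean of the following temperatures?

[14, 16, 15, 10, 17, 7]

13.1667

Step 1: Sum all values: 14 + 16 + 15 + 10 + 17 + 7 = 79
Step 2: Count the number of values: n = 6
Step 3: Mean = sum / n = 79 / 6 = 13.1667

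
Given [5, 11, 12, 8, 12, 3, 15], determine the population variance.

15.6735

Step 1: Compute the mean: (5 + 11 + 12 + 8 + 12 + 3 + 15) / 7 = 9.4286
Step 2: Compute squared deviations from the mean:
  (5 - 9.4286)^2 = 19.6122
  (11 - 9.4286)^2 = 2.4694
  (12 - 9.4286)^2 = 6.6122
  (8 - 9.4286)^2 = 2.0408
  (12 - 9.4286)^2 = 6.6122
  (3 - 9.4286)^2 = 41.3265
  (15 - 9.4286)^2 = 31.0408
Step 3: Sum of squared deviations = 109.7143
Step 4: Population variance = 109.7143 / 7 = 15.6735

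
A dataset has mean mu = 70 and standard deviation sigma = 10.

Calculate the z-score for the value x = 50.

-2

Step 1: Recall the z-score formula: z = (x - mu) / sigma
Step 2: Substitute values: z = (50 - 70) / 10
Step 3: z = -20 / 10 = -2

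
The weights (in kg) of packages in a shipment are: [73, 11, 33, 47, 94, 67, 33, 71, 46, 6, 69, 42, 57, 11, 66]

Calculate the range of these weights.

88

Step 1: Identify the maximum value: max = 94
Step 2: Identify the minimum value: min = 6
Step 3: Range = max - min = 94 - 6 = 88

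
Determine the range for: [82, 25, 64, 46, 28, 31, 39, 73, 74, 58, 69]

57

Step 1: Identify the maximum value: max = 82
Step 2: Identify the minimum value: min = 25
Step 3: Range = max - min = 82 - 25 = 57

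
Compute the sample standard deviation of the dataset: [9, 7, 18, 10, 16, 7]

4.7081

Step 1: Compute the mean: 11.1667
Step 2: Sum of squared deviations from the mean: 110.8333
Step 3: Sample variance = 110.8333 / 5 = 22.1667
Step 4: Standard deviation = sqrt(22.1667) = 4.7081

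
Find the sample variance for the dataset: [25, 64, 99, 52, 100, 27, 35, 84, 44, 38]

817.0667

Step 1: Compute the mean: (25 + 64 + 99 + 52 + 100 + 27 + 35 + 84 + 44 + 38) / 10 = 56.8
Step 2: Compute squared deviations from the mean:
  (25 - 56.8)^2 = 1011.24
  (64 - 56.8)^2 = 51.84
  (99 - 56.8)^2 = 1780.84
  (52 - 56.8)^2 = 23.04
  (100 - 56.8)^2 = 1866.24
  (27 - 56.8)^2 = 888.04
  (35 - 56.8)^2 = 475.24
  (84 - 56.8)^2 = 739.84
  (44 - 56.8)^2 = 163.84
  (38 - 56.8)^2 = 353.44
Step 3: Sum of squared deviations = 7353.6
Step 4: Sample variance = 7353.6 / 9 = 817.0667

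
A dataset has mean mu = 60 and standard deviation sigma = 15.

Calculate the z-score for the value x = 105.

3

Step 1: Recall the z-score formula: z = (x - mu) / sigma
Step 2: Substitute values: z = (105 - 60) / 15
Step 3: z = 45 / 15 = 3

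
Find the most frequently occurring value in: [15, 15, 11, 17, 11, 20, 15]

15

Step 1: Count the frequency of each value:
  11: appears 2 time(s)
  15: appears 3 time(s)
  17: appears 1 time(s)
  20: appears 1 time(s)
Step 2: The value 15 appears most frequently (3 times).
Step 3: Mode = 15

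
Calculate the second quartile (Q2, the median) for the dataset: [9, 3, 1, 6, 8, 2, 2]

3

Step 1: Sort the data: [1, 2, 2, 3, 6, 8, 9]
Step 2: n = 7
Step 3: Q2 is the median. Since n is odd, it is the middle value at position 4: 3
Step 4: Q2 = 3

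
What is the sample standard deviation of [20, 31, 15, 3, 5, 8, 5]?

10.2283

Step 1: Compute the mean: 12.4286
Step 2: Sum of squared deviations from the mean: 627.7143
Step 3: Sample variance = 627.7143 / 6 = 104.619
Step 4: Standard deviation = sqrt(104.619) = 10.2283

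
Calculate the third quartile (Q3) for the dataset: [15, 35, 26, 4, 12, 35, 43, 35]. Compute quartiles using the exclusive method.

35

Step 1: Sort the data: [4, 12, 15, 26, 35, 35, 35, 43]
Step 2: n = 8
Step 3: Using the exclusive quartile method:
  Q1 = 12.75
  Q2 (median) = 30.5
  Q3 = 35
  IQR = Q3 - Q1 = 35 - 12.75 = 22.25
Step 4: Q3 = 35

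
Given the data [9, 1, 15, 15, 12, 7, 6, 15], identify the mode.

15

Step 1: Count the frequency of each value:
  1: appears 1 time(s)
  6: appears 1 time(s)
  7: appears 1 time(s)
  9: appears 1 time(s)
  12: appears 1 time(s)
  15: appears 3 time(s)
Step 2: The value 15 appears most frequently (3 times).
Step 3: Mode = 15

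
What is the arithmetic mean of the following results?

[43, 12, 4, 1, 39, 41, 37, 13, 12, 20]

22.2

Step 1: Sum all values: 43 + 12 + 4 + 1 + 39 + 41 + 37 + 13 + 12 + 20 = 222
Step 2: Count the number of values: n = 10
Step 3: Mean = sum / n = 222 / 10 = 22.2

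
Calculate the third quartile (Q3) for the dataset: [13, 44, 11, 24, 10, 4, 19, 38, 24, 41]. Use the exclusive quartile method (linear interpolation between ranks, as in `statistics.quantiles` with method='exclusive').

38.75

Step 1: Sort the data: [4, 10, 11, 13, 19, 24, 24, 38, 41, 44]
Step 2: n = 10
Step 3: Using the exclusive quartile method:
  Q1 = 10.75
  Q2 (median) = 21.5
  Q3 = 38.75
  IQR = Q3 - Q1 = 38.75 - 10.75 = 28
Step 4: Q3 = 38.75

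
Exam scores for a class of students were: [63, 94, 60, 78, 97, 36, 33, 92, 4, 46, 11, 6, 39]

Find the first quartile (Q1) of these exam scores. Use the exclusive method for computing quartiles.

22

Step 1: Sort the data: [4, 6, 11, 33, 36, 39, 46, 60, 63, 78, 92, 94, 97]
Step 2: n = 13
Step 3: Using the exclusive quartile method:
  Q1 = 22
  Q2 (median) = 46
  Q3 = 85
  IQR = Q3 - Q1 = 85 - 22 = 63
Step 4: Q1 = 22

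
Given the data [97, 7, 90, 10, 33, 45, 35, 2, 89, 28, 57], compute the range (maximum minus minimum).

95

Step 1: Identify the maximum value: max = 97
Step 2: Identify the minimum value: min = 2
Step 3: Range = max - min = 97 - 2 = 95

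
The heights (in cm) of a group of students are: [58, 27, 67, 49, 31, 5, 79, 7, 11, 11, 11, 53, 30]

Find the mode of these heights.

11

Step 1: Count the frequency of each value:
  5: appears 1 time(s)
  7: appears 1 time(s)
  11: appears 3 time(s)
  27: appears 1 time(s)
  30: appears 1 time(s)
  31: appears 1 time(s)
  49: appears 1 time(s)
  53: appears 1 time(s)
  58: appears 1 time(s)
  67: appears 1 time(s)
  79: appears 1 time(s)
Step 2: The value 11 appears most frequently (3 times).
Step 3: Mode = 11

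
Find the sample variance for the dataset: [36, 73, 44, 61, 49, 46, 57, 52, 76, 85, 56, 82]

252.0227

Step 1: Compute the mean: (36 + 73 + 44 + 61 + 49 + 46 + 57 + 52 + 76 + 85 + 56 + 82) / 12 = 59.75
Step 2: Compute squared deviations from the mean:
  (36 - 59.75)^2 = 564.0625
  (73 - 59.75)^2 = 175.5625
  (44 - 59.75)^2 = 248.0625
  (61 - 59.75)^2 = 1.5625
  (49 - 59.75)^2 = 115.5625
  (46 - 59.75)^2 = 189.0625
  (57 - 59.75)^2 = 7.5625
  (52 - 59.75)^2 = 60.0625
  (76 - 59.75)^2 = 264.0625
  (85 - 59.75)^2 = 637.5625
  (56 - 59.75)^2 = 14.0625
  (82 - 59.75)^2 = 495.0625
Step 3: Sum of squared deviations = 2772.25
Step 4: Sample variance = 2772.25 / 11 = 252.0227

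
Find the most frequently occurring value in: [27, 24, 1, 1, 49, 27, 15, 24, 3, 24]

24

Step 1: Count the frequency of each value:
  1: appears 2 time(s)
  3: appears 1 time(s)
  15: appears 1 time(s)
  24: appears 3 time(s)
  27: appears 2 time(s)
  49: appears 1 time(s)
Step 2: The value 24 appears most frequently (3 times).
Step 3: Mode = 24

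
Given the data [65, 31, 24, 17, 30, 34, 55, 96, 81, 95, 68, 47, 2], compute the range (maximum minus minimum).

94

Step 1: Identify the maximum value: max = 96
Step 2: Identify the minimum value: min = 2
Step 3: Range = max - min = 96 - 2 = 94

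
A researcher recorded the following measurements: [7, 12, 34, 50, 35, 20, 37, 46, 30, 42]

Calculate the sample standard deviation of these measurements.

14.2443

Step 1: Compute the mean: 31.3
Step 2: Sum of squared deviations from the mean: 1826.1
Step 3: Sample variance = 1826.1 / 9 = 202.9
Step 4: Standard deviation = sqrt(202.9) = 14.2443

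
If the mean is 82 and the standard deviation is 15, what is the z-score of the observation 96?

0.9333

Step 1: Recall the z-score formula: z = (x - mu) / sigma
Step 2: Substitute values: z = (96 - 82) / 15
Step 3: z = 14 / 15 = 0.9333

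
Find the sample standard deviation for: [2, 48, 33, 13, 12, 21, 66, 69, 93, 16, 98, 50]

32.5533

Step 1: Compute the mean: 43.4167
Step 2: Sum of squared deviations from the mean: 11656.9167
Step 3: Sample variance = 11656.9167 / 11 = 1059.7197
Step 4: Standard deviation = sqrt(1059.7197) = 32.5533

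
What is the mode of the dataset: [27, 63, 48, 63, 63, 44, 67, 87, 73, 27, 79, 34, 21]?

63

Step 1: Count the frequency of each value:
  21: appears 1 time(s)
  27: appears 2 time(s)
  34: appears 1 time(s)
  44: appears 1 time(s)
  48: appears 1 time(s)
  63: appears 3 time(s)
  67: appears 1 time(s)
  73: appears 1 time(s)
  79: appears 1 time(s)
  87: appears 1 time(s)
Step 2: The value 63 appears most frequently (3 times).
Step 3: Mode = 63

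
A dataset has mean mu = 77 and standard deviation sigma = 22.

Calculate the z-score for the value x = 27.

-2.2727

Step 1: Recall the z-score formula: z = (x - mu) / sigma
Step 2: Substitute values: z = (27 - 77) / 22
Step 3: z = -50 / 22 = -2.2727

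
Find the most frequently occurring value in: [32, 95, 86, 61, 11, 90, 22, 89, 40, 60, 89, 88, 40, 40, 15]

40

Step 1: Count the frequency of each value:
  11: appears 1 time(s)
  15: appears 1 time(s)
  22: appears 1 time(s)
  32: appears 1 time(s)
  40: appears 3 time(s)
  60: appears 1 time(s)
  61: appears 1 time(s)
  86: appears 1 time(s)
  88: appears 1 time(s)
  89: appears 2 time(s)
  90: appears 1 time(s)
  95: appears 1 time(s)
Step 2: The value 40 appears most frequently (3 times).
Step 3: Mode = 40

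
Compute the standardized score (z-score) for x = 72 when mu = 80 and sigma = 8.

-1

Step 1: Recall the z-score formula: z = (x - mu) / sigma
Step 2: Substitute values: z = (72 - 80) / 8
Step 3: z = -8 / 8 = -1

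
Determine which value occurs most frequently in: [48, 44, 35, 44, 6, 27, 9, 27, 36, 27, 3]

27

Step 1: Count the frequency of each value:
  3: appears 1 time(s)
  6: appears 1 time(s)
  9: appears 1 time(s)
  27: appears 3 time(s)
  35: appears 1 time(s)
  36: appears 1 time(s)
  44: appears 2 time(s)
  48: appears 1 time(s)
Step 2: The value 27 appears most frequently (3 times).
Step 3: Mode = 27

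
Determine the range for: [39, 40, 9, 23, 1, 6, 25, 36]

39

Step 1: Identify the maximum value: max = 40
Step 2: Identify the minimum value: min = 1
Step 3: Range = max - min = 40 - 1 = 39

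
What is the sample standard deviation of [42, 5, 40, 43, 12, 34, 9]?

16.979

Step 1: Compute the mean: 26.4286
Step 2: Sum of squared deviations from the mean: 1729.7143
Step 3: Sample variance = 1729.7143 / 6 = 288.2857
Step 4: Standard deviation = sqrt(288.2857) = 16.979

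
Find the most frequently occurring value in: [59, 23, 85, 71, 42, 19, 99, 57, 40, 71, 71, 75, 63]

71

Step 1: Count the frequency of each value:
  19: appears 1 time(s)
  23: appears 1 time(s)
  40: appears 1 time(s)
  42: appears 1 time(s)
  57: appears 1 time(s)
  59: appears 1 time(s)
  63: appears 1 time(s)
  71: appears 3 time(s)
  75: appears 1 time(s)
  85: appears 1 time(s)
  99: appears 1 time(s)
Step 2: The value 71 appears most frequently (3 times).
Step 3: Mode = 71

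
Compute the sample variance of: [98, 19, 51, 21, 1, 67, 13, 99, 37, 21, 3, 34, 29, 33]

969.956

Step 1: Compute the mean: (98 + 19 + 51 + 21 + 1 + 67 + 13 + 99 + 37 + 21 + 3 + 34 + 29 + 33) / 14 = 37.5714
Step 2: Compute squared deviations from the mean:
  (98 - 37.5714)^2 = 3651.6122
  (19 - 37.5714)^2 = 344.898
  (51 - 37.5714)^2 = 180.3265
  (21 - 37.5714)^2 = 274.6122
  (1 - 37.5714)^2 = 1337.4694
  (67 - 37.5714)^2 = 866.0408
  (13 - 37.5714)^2 = 603.7551
  (99 - 37.5714)^2 = 3773.4694
  (37 - 37.5714)^2 = 0.3265
  (21 - 37.5714)^2 = 274.6122
  (3 - 37.5714)^2 = 1195.1837
  (34 - 37.5714)^2 = 12.7551
  (29 - 37.5714)^2 = 73.4694
  (33 - 37.5714)^2 = 20.898
Step 3: Sum of squared deviations = 12609.4286
Step 4: Sample variance = 12609.4286 / 13 = 969.956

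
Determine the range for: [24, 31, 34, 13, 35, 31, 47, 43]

34

Step 1: Identify the maximum value: max = 47
Step 2: Identify the minimum value: min = 13
Step 3: Range = max - min = 47 - 13 = 34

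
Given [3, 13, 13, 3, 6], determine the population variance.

20.64

Step 1: Compute the mean: (3 + 13 + 13 + 3 + 6) / 5 = 7.6
Step 2: Compute squared deviations from the mean:
  (3 - 7.6)^2 = 21.16
  (13 - 7.6)^2 = 29.16
  (13 - 7.6)^2 = 29.16
  (3 - 7.6)^2 = 21.16
  (6 - 7.6)^2 = 2.56
Step 3: Sum of squared deviations = 103.2
Step 4: Population variance = 103.2 / 5 = 20.64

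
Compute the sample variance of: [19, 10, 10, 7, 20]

34.7

Step 1: Compute the mean: (19 + 10 + 10 + 7 + 20) / 5 = 13.2
Step 2: Compute squared deviations from the mean:
  (19 - 13.2)^2 = 33.64
  (10 - 13.2)^2 = 10.24
  (10 - 13.2)^2 = 10.24
  (7 - 13.2)^2 = 38.44
  (20 - 13.2)^2 = 46.24
Step 3: Sum of squared deviations = 138.8
Step 4: Sample variance = 138.8 / 4 = 34.7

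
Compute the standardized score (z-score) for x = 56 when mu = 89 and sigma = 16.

-2.0625

Step 1: Recall the z-score formula: z = (x - mu) / sigma
Step 2: Substitute values: z = (56 - 89) / 16
Step 3: z = -33 / 16 = -2.0625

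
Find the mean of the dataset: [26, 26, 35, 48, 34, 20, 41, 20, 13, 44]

30.7

Step 1: Sum all values: 26 + 26 + 35 + 48 + 34 + 20 + 41 + 20 + 13 + 44 = 307
Step 2: Count the number of values: n = 10
Step 3: Mean = sum / n = 307 / 10 = 30.7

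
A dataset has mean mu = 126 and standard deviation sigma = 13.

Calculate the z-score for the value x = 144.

1.3846

Step 1: Recall the z-score formula: z = (x - mu) / sigma
Step 2: Substitute values: z = (144 - 126) / 13
Step 3: z = 18 / 13 = 1.3846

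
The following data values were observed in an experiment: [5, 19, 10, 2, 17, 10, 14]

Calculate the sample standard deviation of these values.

6.1644

Step 1: Compute the mean: 11
Step 2: Sum of squared deviations from the mean: 228
Step 3: Sample variance = 228 / 6 = 38
Step 4: Standard deviation = sqrt(38) = 6.1644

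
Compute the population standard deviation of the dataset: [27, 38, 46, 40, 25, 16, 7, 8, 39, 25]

12.9804

Step 1: Compute the mean: 27.1
Step 2: Sum of squared deviations from the mean: 1684.9
Step 3: Population variance = 1684.9 / 10 = 168.49
Step 4: Standard deviation = sqrt(168.49) = 12.9804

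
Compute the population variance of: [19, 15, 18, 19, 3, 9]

35.4722

Step 1: Compute the mean: (19 + 15 + 18 + 19 + 3 + 9) / 6 = 13.8333
Step 2: Compute squared deviations from the mean:
  (19 - 13.8333)^2 = 26.6944
  (15 - 13.8333)^2 = 1.3611
  (18 - 13.8333)^2 = 17.3611
  (19 - 13.8333)^2 = 26.6944
  (3 - 13.8333)^2 = 117.3611
  (9 - 13.8333)^2 = 23.3611
Step 3: Sum of squared deviations = 212.8333
Step 4: Population variance = 212.8333 / 6 = 35.4722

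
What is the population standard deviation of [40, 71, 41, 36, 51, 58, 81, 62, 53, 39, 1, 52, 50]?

18.617

Step 1: Compute the mean: 48.8462
Step 2: Sum of squared deviations from the mean: 4505.6923
Step 3: Population variance = 4505.6923 / 13 = 346.5917
Step 4: Standard deviation = sqrt(346.5917) = 18.617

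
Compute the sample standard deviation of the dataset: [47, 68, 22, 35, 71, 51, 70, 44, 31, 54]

16.9709

Step 1: Compute the mean: 49.3
Step 2: Sum of squared deviations from the mean: 2592.1
Step 3: Sample variance = 2592.1 / 9 = 288.0111
Step 4: Standard deviation = sqrt(288.0111) = 16.9709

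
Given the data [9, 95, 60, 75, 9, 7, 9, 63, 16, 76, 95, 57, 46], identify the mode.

9

Step 1: Count the frequency of each value:
  7: appears 1 time(s)
  9: appears 3 time(s)
  16: appears 1 time(s)
  46: appears 1 time(s)
  57: appears 1 time(s)
  60: appears 1 time(s)
  63: appears 1 time(s)
  75: appears 1 time(s)
  76: appears 1 time(s)
  95: appears 2 time(s)
Step 2: The value 9 appears most frequently (3 times).
Step 3: Mode = 9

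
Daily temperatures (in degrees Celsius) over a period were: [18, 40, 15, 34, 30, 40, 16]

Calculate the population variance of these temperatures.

105.6735

Step 1: Compute the mean: (18 + 40 + 15 + 34 + 30 + 40 + 16) / 7 = 27.5714
Step 2: Compute squared deviations from the mean:
  (18 - 27.5714)^2 = 91.6122
  (40 - 27.5714)^2 = 154.4694
  (15 - 27.5714)^2 = 158.0408
  (34 - 27.5714)^2 = 41.3265
  (30 - 27.5714)^2 = 5.898
  (40 - 27.5714)^2 = 154.4694
  (16 - 27.5714)^2 = 133.898
Step 3: Sum of squared deviations = 739.7143
Step 4: Population variance = 739.7143 / 7 = 105.6735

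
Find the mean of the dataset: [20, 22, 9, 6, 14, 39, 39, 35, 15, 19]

21.8

Step 1: Sum all values: 20 + 22 + 9 + 6 + 14 + 39 + 39 + 35 + 15 + 19 = 218
Step 2: Count the number of values: n = 10
Step 3: Mean = sum / n = 218 / 10 = 21.8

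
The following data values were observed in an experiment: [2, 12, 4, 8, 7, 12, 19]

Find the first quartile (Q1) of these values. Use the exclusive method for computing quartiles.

4

Step 1: Sort the data: [2, 4, 7, 8, 12, 12, 19]
Step 2: n = 7
Step 3: Using the exclusive quartile method:
  Q1 = 4
  Q2 (median) = 8
  Q3 = 12
  IQR = Q3 - Q1 = 12 - 4 = 8
Step 4: Q1 = 4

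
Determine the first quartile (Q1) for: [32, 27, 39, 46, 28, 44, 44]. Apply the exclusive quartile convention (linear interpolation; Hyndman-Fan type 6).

28

Step 1: Sort the data: [27, 28, 32, 39, 44, 44, 46]
Step 2: n = 7
Step 3: Using the exclusive quartile method:
  Q1 = 28
  Q2 (median) = 39
  Q3 = 44
  IQR = Q3 - Q1 = 44 - 28 = 16
Step 4: Q1 = 28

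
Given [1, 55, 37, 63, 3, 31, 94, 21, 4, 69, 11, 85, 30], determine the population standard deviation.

30.5013

Step 1: Compute the mean: 38.7692
Step 2: Sum of squared deviations from the mean: 12094.3077
Step 3: Population variance = 12094.3077 / 13 = 930.3314
Step 4: Standard deviation = sqrt(930.3314) = 30.5013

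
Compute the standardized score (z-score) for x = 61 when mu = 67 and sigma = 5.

-1.2

Step 1: Recall the z-score formula: z = (x - mu) / sigma
Step 2: Substitute values: z = (61 - 67) / 5
Step 3: z = -6 / 5 = -1.2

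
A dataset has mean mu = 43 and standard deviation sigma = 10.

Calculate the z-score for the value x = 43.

0

Step 1: Recall the z-score formula: z = (x - mu) / sigma
Step 2: Substitute values: z = (43 - 43) / 10
Step 3: z = 0 / 10 = 0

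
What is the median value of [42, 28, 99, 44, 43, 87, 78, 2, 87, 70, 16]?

44

Step 1: Sort the data in ascending order: [2, 16, 28, 42, 43, 44, 70, 78, 87, 87, 99]
Step 2: The number of values is n = 11.
Step 3: Since n is odd, the median is the middle value at position 6: 44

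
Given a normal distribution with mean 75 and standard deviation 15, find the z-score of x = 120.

3

Step 1: Recall the z-score formula: z = (x - mu) / sigma
Step 2: Substitute values: z = (120 - 75) / 15
Step 3: z = 45 / 15 = 3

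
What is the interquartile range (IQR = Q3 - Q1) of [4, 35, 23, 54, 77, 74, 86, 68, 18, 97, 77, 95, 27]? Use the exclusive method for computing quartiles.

56.5

Step 1: Sort the data: [4, 18, 23, 27, 35, 54, 68, 74, 77, 77, 86, 95, 97]
Step 2: n = 13
Step 3: Using the exclusive quartile method:
  Q1 = 25
  Q2 (median) = 68
  Q3 = 81.5
  IQR = Q3 - Q1 = 81.5 - 25 = 56.5
Step 4: IQR = 56.5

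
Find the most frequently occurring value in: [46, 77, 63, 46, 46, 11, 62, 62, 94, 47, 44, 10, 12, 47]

46

Step 1: Count the frequency of each value:
  10: appears 1 time(s)
  11: appears 1 time(s)
  12: appears 1 time(s)
  44: appears 1 time(s)
  46: appears 3 time(s)
  47: appears 2 time(s)
  62: appears 2 time(s)
  63: appears 1 time(s)
  77: appears 1 time(s)
  94: appears 1 time(s)
Step 2: The value 46 appears most frequently (3 times).
Step 3: Mode = 46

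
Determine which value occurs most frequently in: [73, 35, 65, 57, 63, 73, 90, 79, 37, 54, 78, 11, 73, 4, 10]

73

Step 1: Count the frequency of each value:
  4: appears 1 time(s)
  10: appears 1 time(s)
  11: appears 1 time(s)
  35: appears 1 time(s)
  37: appears 1 time(s)
  54: appears 1 time(s)
  57: appears 1 time(s)
  63: appears 1 time(s)
  65: appears 1 time(s)
  73: appears 3 time(s)
  78: appears 1 time(s)
  79: appears 1 time(s)
  90: appears 1 time(s)
Step 2: The value 73 appears most frequently (3 times).
Step 3: Mode = 73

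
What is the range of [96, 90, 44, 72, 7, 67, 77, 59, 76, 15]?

89

Step 1: Identify the maximum value: max = 96
Step 2: Identify the minimum value: min = 7
Step 3: Range = max - min = 96 - 7 = 89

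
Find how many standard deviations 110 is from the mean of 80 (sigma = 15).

2

Step 1: Recall the z-score formula: z = (x - mu) / sigma
Step 2: Substitute values: z = (110 - 80) / 15
Step 3: z = 30 / 15 = 2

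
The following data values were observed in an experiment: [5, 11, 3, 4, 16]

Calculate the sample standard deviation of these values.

5.5408

Step 1: Compute the mean: 7.8
Step 2: Sum of squared deviations from the mean: 122.8
Step 3: Sample variance = 122.8 / 4 = 30.7
Step 4: Standard deviation = sqrt(30.7) = 5.5408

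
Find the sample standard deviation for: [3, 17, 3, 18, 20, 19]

8.0664

Step 1: Compute the mean: 13.3333
Step 2: Sum of squared deviations from the mean: 325.3333
Step 3: Sample variance = 325.3333 / 5 = 65.0667
Step 4: Standard deviation = sqrt(65.0667) = 8.0664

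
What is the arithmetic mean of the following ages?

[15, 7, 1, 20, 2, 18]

10.5

Step 1: Sum all values: 15 + 7 + 1 + 20 + 2 + 18 = 63
Step 2: Count the number of values: n = 6
Step 3: Mean = sum / n = 63 / 6 = 10.5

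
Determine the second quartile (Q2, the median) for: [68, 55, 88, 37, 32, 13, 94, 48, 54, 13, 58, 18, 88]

54

Step 1: Sort the data: [13, 13, 18, 32, 37, 48, 54, 55, 58, 68, 88, 88, 94]
Step 2: n = 13
Step 3: Q2 is the median. Since n is odd, it is the middle value at position 7: 54
Step 4: Q2 = 54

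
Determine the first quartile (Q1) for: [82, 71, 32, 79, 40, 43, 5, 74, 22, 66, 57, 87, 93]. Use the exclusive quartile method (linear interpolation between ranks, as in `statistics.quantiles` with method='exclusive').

36

Step 1: Sort the data: [5, 22, 32, 40, 43, 57, 66, 71, 74, 79, 82, 87, 93]
Step 2: n = 13
Step 3: Using the exclusive quartile method:
  Q1 = 36
  Q2 (median) = 66
  Q3 = 80.5
  IQR = Q3 - Q1 = 80.5 - 36 = 44.5
Step 4: Q1 = 36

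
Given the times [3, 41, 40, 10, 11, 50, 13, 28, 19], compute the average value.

23.8889

Step 1: Sum all values: 3 + 41 + 40 + 10 + 11 + 50 + 13 + 28 + 19 = 215
Step 2: Count the number of values: n = 9
Step 3: Mean = sum / n = 215 / 9 = 23.8889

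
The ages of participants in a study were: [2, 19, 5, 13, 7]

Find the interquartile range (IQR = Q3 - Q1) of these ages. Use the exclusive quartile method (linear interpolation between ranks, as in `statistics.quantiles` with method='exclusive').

12.5

Step 1: Sort the data: [2, 5, 7, 13, 19]
Step 2: n = 5
Step 3: Using the exclusive quartile method:
  Q1 = 3.5
  Q2 (median) = 7
  Q3 = 16
  IQR = Q3 - Q1 = 16 - 3.5 = 12.5
Step 4: IQR = 12.5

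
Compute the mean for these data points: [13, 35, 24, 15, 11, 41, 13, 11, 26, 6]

19.5

Step 1: Sum all values: 13 + 35 + 24 + 15 + 11 + 41 + 13 + 11 + 26 + 6 = 195
Step 2: Count the number of values: n = 10
Step 3: Mean = sum / n = 195 / 10 = 19.5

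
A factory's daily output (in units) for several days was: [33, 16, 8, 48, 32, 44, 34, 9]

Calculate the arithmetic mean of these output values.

28

Step 1: Sum all values: 33 + 16 + 8 + 48 + 32 + 44 + 34 + 9 = 224
Step 2: Count the number of values: n = 8
Step 3: Mean = sum / n = 224 / 8 = 28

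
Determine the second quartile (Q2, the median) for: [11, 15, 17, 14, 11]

14

Step 1: Sort the data: [11, 11, 14, 15, 17]
Step 2: n = 5
Step 3: Q2 is the median. Since n is odd, it is the middle value at position 3: 14
Step 4: Q2 = 14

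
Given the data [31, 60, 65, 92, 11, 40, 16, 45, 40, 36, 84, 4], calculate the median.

40

Step 1: Sort the data in ascending order: [4, 11, 16, 31, 36, 40, 40, 45, 60, 65, 84, 92]
Step 2: The number of values is n = 12.
Step 3: Since n is even, the median is the average of positions 6 and 7:
  Median = (40 + 40) / 2 = 40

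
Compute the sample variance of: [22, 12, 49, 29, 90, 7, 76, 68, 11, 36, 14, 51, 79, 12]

841.2967

Step 1: Compute the mean: (22 + 12 + 49 + 29 + 90 + 7 + 76 + 68 + 11 + 36 + 14 + 51 + 79 + 12) / 14 = 39.7143
Step 2: Compute squared deviations from the mean:
  (22 - 39.7143)^2 = 313.7959
  (12 - 39.7143)^2 = 768.0816
  (49 - 39.7143)^2 = 86.2245
  (29 - 39.7143)^2 = 114.7959
  (90 - 39.7143)^2 = 2528.6531
  (7 - 39.7143)^2 = 1070.2245
  (76 - 39.7143)^2 = 1316.6531
  (68 - 39.7143)^2 = 800.0816
  (11 - 39.7143)^2 = 824.5102
  (36 - 39.7143)^2 = 13.7959
  (14 - 39.7143)^2 = 661.2245
  (51 - 39.7143)^2 = 127.3673
  (79 - 39.7143)^2 = 1543.3673
  (12 - 39.7143)^2 = 768.0816
Step 3: Sum of squared deviations = 10936.8571
Step 4: Sample variance = 10936.8571 / 13 = 841.2967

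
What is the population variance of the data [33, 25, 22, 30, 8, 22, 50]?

141.2653

Step 1: Compute the mean: (33 + 25 + 22 + 30 + 8 + 22 + 50) / 7 = 27.1429
Step 2: Compute squared deviations from the mean:
  (33 - 27.1429)^2 = 34.3061
  (25 - 27.1429)^2 = 4.5918
  (22 - 27.1429)^2 = 26.449
  (30 - 27.1429)^2 = 8.1633
  (8 - 27.1429)^2 = 366.449
  (22 - 27.1429)^2 = 26.449
  (50 - 27.1429)^2 = 522.449
Step 3: Sum of squared deviations = 988.8571
Step 4: Population variance = 988.8571 / 7 = 141.2653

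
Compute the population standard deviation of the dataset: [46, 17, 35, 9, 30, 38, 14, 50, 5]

15.4951

Step 1: Compute the mean: 27.1111
Step 2: Sum of squared deviations from the mean: 2160.8889
Step 3: Population variance = 2160.8889 / 9 = 240.0988
Step 4: Standard deviation = sqrt(240.0988) = 15.4951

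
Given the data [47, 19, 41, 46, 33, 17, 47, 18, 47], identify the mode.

47

Step 1: Count the frequency of each value:
  17: appears 1 time(s)
  18: appears 1 time(s)
  19: appears 1 time(s)
  33: appears 1 time(s)
  41: appears 1 time(s)
  46: appears 1 time(s)
  47: appears 3 time(s)
Step 2: The value 47 appears most frequently (3 times).
Step 3: Mode = 47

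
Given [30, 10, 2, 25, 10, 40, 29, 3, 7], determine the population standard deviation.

13.0128

Step 1: Compute the mean: 17.3333
Step 2: Sum of squared deviations from the mean: 1524
Step 3: Population variance = 1524 / 9 = 169.3333
Step 4: Standard deviation = sqrt(169.3333) = 13.0128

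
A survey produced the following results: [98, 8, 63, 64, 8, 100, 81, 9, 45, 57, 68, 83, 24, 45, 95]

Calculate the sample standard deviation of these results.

32.6362

Step 1: Compute the mean: 56.5333
Step 2: Sum of squared deviations from the mean: 14911.7333
Step 3: Sample variance = 14911.7333 / 14 = 1065.1238
Step 4: Standard deviation = sqrt(1065.1238) = 32.6362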